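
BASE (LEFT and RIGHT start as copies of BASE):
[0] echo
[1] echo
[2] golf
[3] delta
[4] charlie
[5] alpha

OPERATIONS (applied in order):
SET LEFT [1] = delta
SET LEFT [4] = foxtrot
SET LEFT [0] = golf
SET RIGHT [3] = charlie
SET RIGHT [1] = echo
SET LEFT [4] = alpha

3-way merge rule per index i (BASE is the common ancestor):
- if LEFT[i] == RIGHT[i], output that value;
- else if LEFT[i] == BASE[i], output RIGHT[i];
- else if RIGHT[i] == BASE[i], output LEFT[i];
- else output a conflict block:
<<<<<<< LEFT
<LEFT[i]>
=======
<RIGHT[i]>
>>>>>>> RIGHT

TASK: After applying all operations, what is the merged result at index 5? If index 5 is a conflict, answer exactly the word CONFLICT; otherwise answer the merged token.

Answer: alpha

Derivation:
Final LEFT:  [golf, delta, golf, delta, alpha, alpha]
Final RIGHT: [echo, echo, golf, charlie, charlie, alpha]
i=0: L=golf, R=echo=BASE -> take LEFT -> golf
i=1: L=delta, R=echo=BASE -> take LEFT -> delta
i=2: L=golf R=golf -> agree -> golf
i=3: L=delta=BASE, R=charlie -> take RIGHT -> charlie
i=4: L=alpha, R=charlie=BASE -> take LEFT -> alpha
i=5: L=alpha R=alpha -> agree -> alpha
Index 5 -> alpha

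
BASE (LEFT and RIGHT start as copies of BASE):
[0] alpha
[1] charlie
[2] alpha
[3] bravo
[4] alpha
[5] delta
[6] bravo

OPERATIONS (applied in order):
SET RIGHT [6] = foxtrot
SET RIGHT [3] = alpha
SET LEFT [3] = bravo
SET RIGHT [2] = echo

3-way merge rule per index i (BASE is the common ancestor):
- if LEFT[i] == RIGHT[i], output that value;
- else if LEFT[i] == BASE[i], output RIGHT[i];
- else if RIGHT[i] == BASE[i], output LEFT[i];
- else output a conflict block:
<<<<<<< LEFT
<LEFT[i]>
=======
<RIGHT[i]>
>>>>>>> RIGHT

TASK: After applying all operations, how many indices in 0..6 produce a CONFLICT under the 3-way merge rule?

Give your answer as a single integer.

Answer: 0

Derivation:
Final LEFT:  [alpha, charlie, alpha, bravo, alpha, delta, bravo]
Final RIGHT: [alpha, charlie, echo, alpha, alpha, delta, foxtrot]
i=0: L=alpha R=alpha -> agree -> alpha
i=1: L=charlie R=charlie -> agree -> charlie
i=2: L=alpha=BASE, R=echo -> take RIGHT -> echo
i=3: L=bravo=BASE, R=alpha -> take RIGHT -> alpha
i=4: L=alpha R=alpha -> agree -> alpha
i=5: L=delta R=delta -> agree -> delta
i=6: L=bravo=BASE, R=foxtrot -> take RIGHT -> foxtrot
Conflict count: 0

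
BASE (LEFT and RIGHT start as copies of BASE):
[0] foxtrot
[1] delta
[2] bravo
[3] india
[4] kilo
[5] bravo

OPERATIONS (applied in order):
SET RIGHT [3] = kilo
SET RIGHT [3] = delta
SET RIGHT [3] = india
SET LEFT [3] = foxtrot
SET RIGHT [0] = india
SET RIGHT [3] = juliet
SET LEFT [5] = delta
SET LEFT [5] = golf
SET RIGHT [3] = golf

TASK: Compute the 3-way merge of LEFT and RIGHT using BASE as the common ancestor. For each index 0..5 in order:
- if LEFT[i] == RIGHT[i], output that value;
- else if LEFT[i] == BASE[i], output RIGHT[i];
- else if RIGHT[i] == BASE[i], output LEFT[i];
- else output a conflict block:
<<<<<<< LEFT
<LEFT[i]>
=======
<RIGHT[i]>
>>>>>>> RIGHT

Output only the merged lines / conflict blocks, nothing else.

Answer: india
delta
bravo
<<<<<<< LEFT
foxtrot
=======
golf
>>>>>>> RIGHT
kilo
golf

Derivation:
Final LEFT:  [foxtrot, delta, bravo, foxtrot, kilo, golf]
Final RIGHT: [india, delta, bravo, golf, kilo, bravo]
i=0: L=foxtrot=BASE, R=india -> take RIGHT -> india
i=1: L=delta R=delta -> agree -> delta
i=2: L=bravo R=bravo -> agree -> bravo
i=3: BASE=india L=foxtrot R=golf all differ -> CONFLICT
i=4: L=kilo R=kilo -> agree -> kilo
i=5: L=golf, R=bravo=BASE -> take LEFT -> golf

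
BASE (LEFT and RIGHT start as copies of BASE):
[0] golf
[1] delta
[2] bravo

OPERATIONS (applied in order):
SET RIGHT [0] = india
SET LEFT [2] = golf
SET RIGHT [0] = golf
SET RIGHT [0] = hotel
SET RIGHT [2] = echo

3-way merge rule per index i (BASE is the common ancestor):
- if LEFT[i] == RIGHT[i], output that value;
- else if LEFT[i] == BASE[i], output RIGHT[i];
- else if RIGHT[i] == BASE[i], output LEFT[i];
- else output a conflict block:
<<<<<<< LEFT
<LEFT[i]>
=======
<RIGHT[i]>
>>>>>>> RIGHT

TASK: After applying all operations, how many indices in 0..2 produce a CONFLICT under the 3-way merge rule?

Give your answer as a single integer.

Answer: 1

Derivation:
Final LEFT:  [golf, delta, golf]
Final RIGHT: [hotel, delta, echo]
i=0: L=golf=BASE, R=hotel -> take RIGHT -> hotel
i=1: L=delta R=delta -> agree -> delta
i=2: BASE=bravo L=golf R=echo all differ -> CONFLICT
Conflict count: 1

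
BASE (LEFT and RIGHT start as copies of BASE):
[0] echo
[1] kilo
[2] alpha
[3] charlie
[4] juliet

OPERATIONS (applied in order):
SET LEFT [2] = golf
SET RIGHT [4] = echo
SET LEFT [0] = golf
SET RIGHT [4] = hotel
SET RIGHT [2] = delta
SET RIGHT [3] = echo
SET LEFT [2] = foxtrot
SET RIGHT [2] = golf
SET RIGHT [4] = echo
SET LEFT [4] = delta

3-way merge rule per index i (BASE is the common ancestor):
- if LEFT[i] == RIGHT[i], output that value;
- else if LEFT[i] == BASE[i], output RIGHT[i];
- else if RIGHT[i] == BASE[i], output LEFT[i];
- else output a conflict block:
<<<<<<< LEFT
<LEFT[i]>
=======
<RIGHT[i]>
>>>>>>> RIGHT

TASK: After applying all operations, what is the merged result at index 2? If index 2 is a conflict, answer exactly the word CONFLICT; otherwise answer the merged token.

Answer: CONFLICT

Derivation:
Final LEFT:  [golf, kilo, foxtrot, charlie, delta]
Final RIGHT: [echo, kilo, golf, echo, echo]
i=0: L=golf, R=echo=BASE -> take LEFT -> golf
i=1: L=kilo R=kilo -> agree -> kilo
i=2: BASE=alpha L=foxtrot R=golf all differ -> CONFLICT
i=3: L=charlie=BASE, R=echo -> take RIGHT -> echo
i=4: BASE=juliet L=delta R=echo all differ -> CONFLICT
Index 2 -> CONFLICT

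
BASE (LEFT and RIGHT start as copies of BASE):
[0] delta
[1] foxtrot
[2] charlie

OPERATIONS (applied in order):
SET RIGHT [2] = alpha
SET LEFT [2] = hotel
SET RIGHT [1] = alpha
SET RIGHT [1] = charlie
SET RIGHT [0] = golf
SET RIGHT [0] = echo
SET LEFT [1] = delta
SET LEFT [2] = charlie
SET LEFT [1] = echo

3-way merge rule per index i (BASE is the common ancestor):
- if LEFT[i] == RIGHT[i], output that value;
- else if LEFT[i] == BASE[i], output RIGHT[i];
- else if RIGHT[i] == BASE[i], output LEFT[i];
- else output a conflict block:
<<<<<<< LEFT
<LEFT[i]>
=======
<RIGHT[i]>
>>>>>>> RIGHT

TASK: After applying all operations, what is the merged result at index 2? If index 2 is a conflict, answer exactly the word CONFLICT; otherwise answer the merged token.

Answer: alpha

Derivation:
Final LEFT:  [delta, echo, charlie]
Final RIGHT: [echo, charlie, alpha]
i=0: L=delta=BASE, R=echo -> take RIGHT -> echo
i=1: BASE=foxtrot L=echo R=charlie all differ -> CONFLICT
i=2: L=charlie=BASE, R=alpha -> take RIGHT -> alpha
Index 2 -> alpha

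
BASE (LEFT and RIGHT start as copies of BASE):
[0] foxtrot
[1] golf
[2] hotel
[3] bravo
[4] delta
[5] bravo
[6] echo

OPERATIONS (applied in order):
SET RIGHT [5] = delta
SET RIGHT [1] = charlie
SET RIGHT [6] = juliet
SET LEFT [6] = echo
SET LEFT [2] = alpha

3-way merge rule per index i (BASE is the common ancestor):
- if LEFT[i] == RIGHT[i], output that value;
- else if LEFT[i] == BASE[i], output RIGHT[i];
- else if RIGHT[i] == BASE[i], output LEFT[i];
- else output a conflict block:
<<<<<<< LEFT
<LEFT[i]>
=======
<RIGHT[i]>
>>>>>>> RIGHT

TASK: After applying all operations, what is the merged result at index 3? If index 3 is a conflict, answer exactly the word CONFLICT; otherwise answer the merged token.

Answer: bravo

Derivation:
Final LEFT:  [foxtrot, golf, alpha, bravo, delta, bravo, echo]
Final RIGHT: [foxtrot, charlie, hotel, bravo, delta, delta, juliet]
i=0: L=foxtrot R=foxtrot -> agree -> foxtrot
i=1: L=golf=BASE, R=charlie -> take RIGHT -> charlie
i=2: L=alpha, R=hotel=BASE -> take LEFT -> alpha
i=3: L=bravo R=bravo -> agree -> bravo
i=4: L=delta R=delta -> agree -> delta
i=5: L=bravo=BASE, R=delta -> take RIGHT -> delta
i=6: L=echo=BASE, R=juliet -> take RIGHT -> juliet
Index 3 -> bravo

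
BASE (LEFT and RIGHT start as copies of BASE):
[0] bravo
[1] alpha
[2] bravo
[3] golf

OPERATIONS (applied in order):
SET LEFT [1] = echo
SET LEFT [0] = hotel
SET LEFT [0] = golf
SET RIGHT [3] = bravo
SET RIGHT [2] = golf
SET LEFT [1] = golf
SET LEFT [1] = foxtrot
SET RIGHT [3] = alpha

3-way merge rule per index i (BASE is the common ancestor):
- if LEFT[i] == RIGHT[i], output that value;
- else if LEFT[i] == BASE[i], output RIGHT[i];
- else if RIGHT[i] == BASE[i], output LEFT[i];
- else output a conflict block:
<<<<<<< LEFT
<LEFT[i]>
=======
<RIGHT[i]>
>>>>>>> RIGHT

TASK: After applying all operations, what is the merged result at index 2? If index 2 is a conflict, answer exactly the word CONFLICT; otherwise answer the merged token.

Answer: golf

Derivation:
Final LEFT:  [golf, foxtrot, bravo, golf]
Final RIGHT: [bravo, alpha, golf, alpha]
i=0: L=golf, R=bravo=BASE -> take LEFT -> golf
i=1: L=foxtrot, R=alpha=BASE -> take LEFT -> foxtrot
i=2: L=bravo=BASE, R=golf -> take RIGHT -> golf
i=3: L=golf=BASE, R=alpha -> take RIGHT -> alpha
Index 2 -> golf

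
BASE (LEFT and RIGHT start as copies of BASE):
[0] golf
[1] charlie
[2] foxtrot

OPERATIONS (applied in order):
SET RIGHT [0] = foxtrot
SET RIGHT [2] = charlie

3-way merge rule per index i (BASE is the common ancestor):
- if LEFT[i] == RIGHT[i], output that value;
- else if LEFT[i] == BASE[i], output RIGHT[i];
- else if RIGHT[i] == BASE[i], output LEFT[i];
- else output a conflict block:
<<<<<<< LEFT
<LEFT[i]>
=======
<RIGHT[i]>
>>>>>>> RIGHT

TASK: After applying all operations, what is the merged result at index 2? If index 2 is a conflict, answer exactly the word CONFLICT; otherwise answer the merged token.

Answer: charlie

Derivation:
Final LEFT:  [golf, charlie, foxtrot]
Final RIGHT: [foxtrot, charlie, charlie]
i=0: L=golf=BASE, R=foxtrot -> take RIGHT -> foxtrot
i=1: L=charlie R=charlie -> agree -> charlie
i=2: L=foxtrot=BASE, R=charlie -> take RIGHT -> charlie
Index 2 -> charlie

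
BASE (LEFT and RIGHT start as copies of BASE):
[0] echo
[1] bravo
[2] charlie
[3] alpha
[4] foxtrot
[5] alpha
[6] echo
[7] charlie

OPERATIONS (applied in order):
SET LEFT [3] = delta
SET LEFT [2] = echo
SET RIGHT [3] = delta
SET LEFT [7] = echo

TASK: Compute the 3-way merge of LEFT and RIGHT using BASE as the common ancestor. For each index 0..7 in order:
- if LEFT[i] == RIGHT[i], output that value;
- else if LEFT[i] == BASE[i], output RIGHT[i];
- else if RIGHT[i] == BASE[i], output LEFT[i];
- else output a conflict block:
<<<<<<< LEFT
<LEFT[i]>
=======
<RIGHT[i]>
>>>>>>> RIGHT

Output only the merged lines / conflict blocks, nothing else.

Answer: echo
bravo
echo
delta
foxtrot
alpha
echo
echo

Derivation:
Final LEFT:  [echo, bravo, echo, delta, foxtrot, alpha, echo, echo]
Final RIGHT: [echo, bravo, charlie, delta, foxtrot, alpha, echo, charlie]
i=0: L=echo R=echo -> agree -> echo
i=1: L=bravo R=bravo -> agree -> bravo
i=2: L=echo, R=charlie=BASE -> take LEFT -> echo
i=3: L=delta R=delta -> agree -> delta
i=4: L=foxtrot R=foxtrot -> agree -> foxtrot
i=5: L=alpha R=alpha -> agree -> alpha
i=6: L=echo R=echo -> agree -> echo
i=7: L=echo, R=charlie=BASE -> take LEFT -> echo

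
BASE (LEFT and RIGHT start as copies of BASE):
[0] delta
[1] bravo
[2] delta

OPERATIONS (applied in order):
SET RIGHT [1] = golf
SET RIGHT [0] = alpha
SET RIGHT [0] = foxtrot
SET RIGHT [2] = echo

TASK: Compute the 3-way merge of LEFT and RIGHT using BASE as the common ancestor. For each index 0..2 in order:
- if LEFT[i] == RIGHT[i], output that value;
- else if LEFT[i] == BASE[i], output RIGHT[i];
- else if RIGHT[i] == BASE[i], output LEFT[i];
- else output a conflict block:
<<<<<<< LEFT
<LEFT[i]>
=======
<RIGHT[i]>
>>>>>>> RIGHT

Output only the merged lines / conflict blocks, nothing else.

Final LEFT:  [delta, bravo, delta]
Final RIGHT: [foxtrot, golf, echo]
i=0: L=delta=BASE, R=foxtrot -> take RIGHT -> foxtrot
i=1: L=bravo=BASE, R=golf -> take RIGHT -> golf
i=2: L=delta=BASE, R=echo -> take RIGHT -> echo

Answer: foxtrot
golf
echo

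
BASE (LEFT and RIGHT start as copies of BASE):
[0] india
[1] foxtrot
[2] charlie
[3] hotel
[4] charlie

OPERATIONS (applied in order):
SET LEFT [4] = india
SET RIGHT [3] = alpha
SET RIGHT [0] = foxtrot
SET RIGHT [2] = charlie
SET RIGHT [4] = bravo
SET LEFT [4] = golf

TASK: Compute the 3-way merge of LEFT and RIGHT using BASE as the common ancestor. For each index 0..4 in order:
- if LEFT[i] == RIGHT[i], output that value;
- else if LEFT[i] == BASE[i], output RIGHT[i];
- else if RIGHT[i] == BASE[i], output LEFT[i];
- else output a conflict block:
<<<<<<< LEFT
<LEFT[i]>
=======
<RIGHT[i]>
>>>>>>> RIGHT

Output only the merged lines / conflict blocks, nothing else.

Answer: foxtrot
foxtrot
charlie
alpha
<<<<<<< LEFT
golf
=======
bravo
>>>>>>> RIGHT

Derivation:
Final LEFT:  [india, foxtrot, charlie, hotel, golf]
Final RIGHT: [foxtrot, foxtrot, charlie, alpha, bravo]
i=0: L=india=BASE, R=foxtrot -> take RIGHT -> foxtrot
i=1: L=foxtrot R=foxtrot -> agree -> foxtrot
i=2: L=charlie R=charlie -> agree -> charlie
i=3: L=hotel=BASE, R=alpha -> take RIGHT -> alpha
i=4: BASE=charlie L=golf R=bravo all differ -> CONFLICT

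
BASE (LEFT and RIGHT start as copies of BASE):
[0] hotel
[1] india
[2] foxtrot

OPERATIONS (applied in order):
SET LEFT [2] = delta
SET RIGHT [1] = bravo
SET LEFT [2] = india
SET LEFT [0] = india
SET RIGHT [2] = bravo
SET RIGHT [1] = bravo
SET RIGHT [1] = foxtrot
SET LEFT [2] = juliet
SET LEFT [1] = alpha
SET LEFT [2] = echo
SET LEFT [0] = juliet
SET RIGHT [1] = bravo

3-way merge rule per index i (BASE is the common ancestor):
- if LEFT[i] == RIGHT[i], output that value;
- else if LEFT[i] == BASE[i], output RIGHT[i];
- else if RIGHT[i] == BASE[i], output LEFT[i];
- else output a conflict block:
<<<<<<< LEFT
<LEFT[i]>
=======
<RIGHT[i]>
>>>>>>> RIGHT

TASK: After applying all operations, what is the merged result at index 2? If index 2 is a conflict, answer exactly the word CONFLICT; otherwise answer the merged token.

Final LEFT:  [juliet, alpha, echo]
Final RIGHT: [hotel, bravo, bravo]
i=0: L=juliet, R=hotel=BASE -> take LEFT -> juliet
i=1: BASE=india L=alpha R=bravo all differ -> CONFLICT
i=2: BASE=foxtrot L=echo R=bravo all differ -> CONFLICT
Index 2 -> CONFLICT

Answer: CONFLICT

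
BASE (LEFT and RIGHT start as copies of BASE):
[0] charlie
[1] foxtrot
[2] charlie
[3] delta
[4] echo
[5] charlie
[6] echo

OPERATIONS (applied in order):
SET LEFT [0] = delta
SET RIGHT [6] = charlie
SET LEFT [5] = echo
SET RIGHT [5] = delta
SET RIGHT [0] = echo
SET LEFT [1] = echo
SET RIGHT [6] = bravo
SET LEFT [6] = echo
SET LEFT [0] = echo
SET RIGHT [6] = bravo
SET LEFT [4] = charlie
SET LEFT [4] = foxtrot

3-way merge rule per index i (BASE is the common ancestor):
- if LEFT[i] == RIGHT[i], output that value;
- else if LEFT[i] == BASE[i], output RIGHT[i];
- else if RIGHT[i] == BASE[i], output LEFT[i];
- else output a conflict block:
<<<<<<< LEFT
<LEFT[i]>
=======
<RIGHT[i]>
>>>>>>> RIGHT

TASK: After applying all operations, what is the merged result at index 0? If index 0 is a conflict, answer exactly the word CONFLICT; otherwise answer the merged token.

Final LEFT:  [echo, echo, charlie, delta, foxtrot, echo, echo]
Final RIGHT: [echo, foxtrot, charlie, delta, echo, delta, bravo]
i=0: L=echo R=echo -> agree -> echo
i=1: L=echo, R=foxtrot=BASE -> take LEFT -> echo
i=2: L=charlie R=charlie -> agree -> charlie
i=3: L=delta R=delta -> agree -> delta
i=4: L=foxtrot, R=echo=BASE -> take LEFT -> foxtrot
i=5: BASE=charlie L=echo R=delta all differ -> CONFLICT
i=6: L=echo=BASE, R=bravo -> take RIGHT -> bravo
Index 0 -> echo

Answer: echo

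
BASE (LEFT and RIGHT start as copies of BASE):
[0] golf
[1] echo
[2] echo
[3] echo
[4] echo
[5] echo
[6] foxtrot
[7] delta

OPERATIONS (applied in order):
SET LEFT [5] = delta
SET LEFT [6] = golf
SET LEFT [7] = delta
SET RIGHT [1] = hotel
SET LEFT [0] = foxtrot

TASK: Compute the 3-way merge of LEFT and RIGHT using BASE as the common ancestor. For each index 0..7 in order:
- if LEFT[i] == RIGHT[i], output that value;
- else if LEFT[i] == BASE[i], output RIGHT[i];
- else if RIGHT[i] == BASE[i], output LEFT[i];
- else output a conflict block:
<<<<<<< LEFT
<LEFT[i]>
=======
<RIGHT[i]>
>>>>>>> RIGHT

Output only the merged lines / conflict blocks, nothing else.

Final LEFT:  [foxtrot, echo, echo, echo, echo, delta, golf, delta]
Final RIGHT: [golf, hotel, echo, echo, echo, echo, foxtrot, delta]
i=0: L=foxtrot, R=golf=BASE -> take LEFT -> foxtrot
i=1: L=echo=BASE, R=hotel -> take RIGHT -> hotel
i=2: L=echo R=echo -> agree -> echo
i=3: L=echo R=echo -> agree -> echo
i=4: L=echo R=echo -> agree -> echo
i=5: L=delta, R=echo=BASE -> take LEFT -> delta
i=6: L=golf, R=foxtrot=BASE -> take LEFT -> golf
i=7: L=delta R=delta -> agree -> delta

Answer: foxtrot
hotel
echo
echo
echo
delta
golf
delta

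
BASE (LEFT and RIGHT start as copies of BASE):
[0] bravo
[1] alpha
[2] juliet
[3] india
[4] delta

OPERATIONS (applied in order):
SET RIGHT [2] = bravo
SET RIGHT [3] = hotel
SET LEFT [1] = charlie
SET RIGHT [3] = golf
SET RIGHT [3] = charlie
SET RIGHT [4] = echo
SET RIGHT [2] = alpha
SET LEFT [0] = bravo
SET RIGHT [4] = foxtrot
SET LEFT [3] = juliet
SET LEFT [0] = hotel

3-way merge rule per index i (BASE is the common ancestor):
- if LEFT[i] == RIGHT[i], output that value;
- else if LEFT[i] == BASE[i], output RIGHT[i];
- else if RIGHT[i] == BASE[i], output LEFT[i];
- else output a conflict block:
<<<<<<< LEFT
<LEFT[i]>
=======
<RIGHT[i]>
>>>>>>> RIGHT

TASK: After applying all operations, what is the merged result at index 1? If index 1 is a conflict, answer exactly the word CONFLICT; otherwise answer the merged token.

Final LEFT:  [hotel, charlie, juliet, juliet, delta]
Final RIGHT: [bravo, alpha, alpha, charlie, foxtrot]
i=0: L=hotel, R=bravo=BASE -> take LEFT -> hotel
i=1: L=charlie, R=alpha=BASE -> take LEFT -> charlie
i=2: L=juliet=BASE, R=alpha -> take RIGHT -> alpha
i=3: BASE=india L=juliet R=charlie all differ -> CONFLICT
i=4: L=delta=BASE, R=foxtrot -> take RIGHT -> foxtrot
Index 1 -> charlie

Answer: charlie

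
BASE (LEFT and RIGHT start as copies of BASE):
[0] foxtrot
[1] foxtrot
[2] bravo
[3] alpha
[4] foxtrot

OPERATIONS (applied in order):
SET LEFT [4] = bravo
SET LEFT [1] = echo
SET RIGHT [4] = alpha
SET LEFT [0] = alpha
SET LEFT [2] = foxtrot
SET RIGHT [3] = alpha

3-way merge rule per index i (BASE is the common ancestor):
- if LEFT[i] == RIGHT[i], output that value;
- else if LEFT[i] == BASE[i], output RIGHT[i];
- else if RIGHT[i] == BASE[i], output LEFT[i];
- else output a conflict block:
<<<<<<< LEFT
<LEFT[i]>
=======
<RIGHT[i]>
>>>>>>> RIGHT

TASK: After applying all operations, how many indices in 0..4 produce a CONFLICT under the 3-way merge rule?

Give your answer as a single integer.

Answer: 1

Derivation:
Final LEFT:  [alpha, echo, foxtrot, alpha, bravo]
Final RIGHT: [foxtrot, foxtrot, bravo, alpha, alpha]
i=0: L=alpha, R=foxtrot=BASE -> take LEFT -> alpha
i=1: L=echo, R=foxtrot=BASE -> take LEFT -> echo
i=2: L=foxtrot, R=bravo=BASE -> take LEFT -> foxtrot
i=3: L=alpha R=alpha -> agree -> alpha
i=4: BASE=foxtrot L=bravo R=alpha all differ -> CONFLICT
Conflict count: 1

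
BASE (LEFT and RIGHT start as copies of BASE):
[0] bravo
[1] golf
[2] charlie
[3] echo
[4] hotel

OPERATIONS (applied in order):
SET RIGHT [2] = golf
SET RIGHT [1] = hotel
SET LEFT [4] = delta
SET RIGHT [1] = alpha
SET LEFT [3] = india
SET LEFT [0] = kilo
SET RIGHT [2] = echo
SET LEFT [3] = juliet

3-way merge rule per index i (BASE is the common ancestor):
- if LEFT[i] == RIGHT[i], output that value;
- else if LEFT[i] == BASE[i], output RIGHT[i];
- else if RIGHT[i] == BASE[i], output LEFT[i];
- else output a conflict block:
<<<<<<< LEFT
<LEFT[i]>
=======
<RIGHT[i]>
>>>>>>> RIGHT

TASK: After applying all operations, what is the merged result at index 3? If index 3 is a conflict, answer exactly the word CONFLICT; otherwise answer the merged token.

Answer: juliet

Derivation:
Final LEFT:  [kilo, golf, charlie, juliet, delta]
Final RIGHT: [bravo, alpha, echo, echo, hotel]
i=0: L=kilo, R=bravo=BASE -> take LEFT -> kilo
i=1: L=golf=BASE, R=alpha -> take RIGHT -> alpha
i=2: L=charlie=BASE, R=echo -> take RIGHT -> echo
i=3: L=juliet, R=echo=BASE -> take LEFT -> juliet
i=4: L=delta, R=hotel=BASE -> take LEFT -> delta
Index 3 -> juliet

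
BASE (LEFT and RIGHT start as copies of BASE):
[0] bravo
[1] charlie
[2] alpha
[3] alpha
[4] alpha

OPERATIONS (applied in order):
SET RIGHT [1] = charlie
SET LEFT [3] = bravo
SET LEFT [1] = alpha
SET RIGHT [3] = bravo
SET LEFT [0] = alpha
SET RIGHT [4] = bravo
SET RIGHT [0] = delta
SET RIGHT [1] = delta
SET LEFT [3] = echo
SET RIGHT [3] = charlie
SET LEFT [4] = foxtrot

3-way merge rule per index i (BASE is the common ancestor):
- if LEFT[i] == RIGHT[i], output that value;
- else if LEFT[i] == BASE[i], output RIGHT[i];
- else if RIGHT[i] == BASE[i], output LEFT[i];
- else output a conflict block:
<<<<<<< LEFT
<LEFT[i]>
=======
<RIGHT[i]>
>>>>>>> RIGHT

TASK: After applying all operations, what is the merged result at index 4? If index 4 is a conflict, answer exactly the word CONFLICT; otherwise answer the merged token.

Final LEFT:  [alpha, alpha, alpha, echo, foxtrot]
Final RIGHT: [delta, delta, alpha, charlie, bravo]
i=0: BASE=bravo L=alpha R=delta all differ -> CONFLICT
i=1: BASE=charlie L=alpha R=delta all differ -> CONFLICT
i=2: L=alpha R=alpha -> agree -> alpha
i=3: BASE=alpha L=echo R=charlie all differ -> CONFLICT
i=4: BASE=alpha L=foxtrot R=bravo all differ -> CONFLICT
Index 4 -> CONFLICT

Answer: CONFLICT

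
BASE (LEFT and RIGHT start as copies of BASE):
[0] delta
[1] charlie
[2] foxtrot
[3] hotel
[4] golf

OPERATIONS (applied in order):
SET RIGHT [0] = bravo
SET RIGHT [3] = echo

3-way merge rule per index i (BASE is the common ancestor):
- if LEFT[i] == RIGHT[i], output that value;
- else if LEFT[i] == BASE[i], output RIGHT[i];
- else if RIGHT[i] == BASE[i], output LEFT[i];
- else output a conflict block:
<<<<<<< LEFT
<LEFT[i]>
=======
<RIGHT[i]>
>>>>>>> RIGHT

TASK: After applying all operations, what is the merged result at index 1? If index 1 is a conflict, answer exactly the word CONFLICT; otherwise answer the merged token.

Answer: charlie

Derivation:
Final LEFT:  [delta, charlie, foxtrot, hotel, golf]
Final RIGHT: [bravo, charlie, foxtrot, echo, golf]
i=0: L=delta=BASE, R=bravo -> take RIGHT -> bravo
i=1: L=charlie R=charlie -> agree -> charlie
i=2: L=foxtrot R=foxtrot -> agree -> foxtrot
i=3: L=hotel=BASE, R=echo -> take RIGHT -> echo
i=4: L=golf R=golf -> agree -> golf
Index 1 -> charlie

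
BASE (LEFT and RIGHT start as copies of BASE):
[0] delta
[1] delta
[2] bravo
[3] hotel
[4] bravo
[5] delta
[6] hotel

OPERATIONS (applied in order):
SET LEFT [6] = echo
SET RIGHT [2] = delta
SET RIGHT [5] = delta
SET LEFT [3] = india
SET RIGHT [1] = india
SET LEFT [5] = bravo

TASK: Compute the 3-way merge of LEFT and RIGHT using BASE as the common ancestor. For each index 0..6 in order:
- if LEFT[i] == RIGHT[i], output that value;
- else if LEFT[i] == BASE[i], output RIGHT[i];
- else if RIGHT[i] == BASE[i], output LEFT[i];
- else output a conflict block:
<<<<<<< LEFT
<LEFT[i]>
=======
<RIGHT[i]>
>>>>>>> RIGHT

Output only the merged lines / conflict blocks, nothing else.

Final LEFT:  [delta, delta, bravo, india, bravo, bravo, echo]
Final RIGHT: [delta, india, delta, hotel, bravo, delta, hotel]
i=0: L=delta R=delta -> agree -> delta
i=1: L=delta=BASE, R=india -> take RIGHT -> india
i=2: L=bravo=BASE, R=delta -> take RIGHT -> delta
i=3: L=india, R=hotel=BASE -> take LEFT -> india
i=4: L=bravo R=bravo -> agree -> bravo
i=5: L=bravo, R=delta=BASE -> take LEFT -> bravo
i=6: L=echo, R=hotel=BASE -> take LEFT -> echo

Answer: delta
india
delta
india
bravo
bravo
echo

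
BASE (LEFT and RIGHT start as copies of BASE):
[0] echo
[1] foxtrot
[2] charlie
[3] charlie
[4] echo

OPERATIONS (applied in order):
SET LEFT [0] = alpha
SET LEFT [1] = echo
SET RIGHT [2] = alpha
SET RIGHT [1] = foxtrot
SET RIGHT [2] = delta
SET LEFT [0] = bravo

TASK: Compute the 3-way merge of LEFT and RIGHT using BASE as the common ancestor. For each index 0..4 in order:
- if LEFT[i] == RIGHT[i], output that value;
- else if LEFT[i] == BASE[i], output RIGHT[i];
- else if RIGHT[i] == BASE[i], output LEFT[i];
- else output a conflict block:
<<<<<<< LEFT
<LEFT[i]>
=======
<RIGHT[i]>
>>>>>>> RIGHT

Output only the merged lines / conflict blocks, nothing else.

Answer: bravo
echo
delta
charlie
echo

Derivation:
Final LEFT:  [bravo, echo, charlie, charlie, echo]
Final RIGHT: [echo, foxtrot, delta, charlie, echo]
i=0: L=bravo, R=echo=BASE -> take LEFT -> bravo
i=1: L=echo, R=foxtrot=BASE -> take LEFT -> echo
i=2: L=charlie=BASE, R=delta -> take RIGHT -> delta
i=3: L=charlie R=charlie -> agree -> charlie
i=4: L=echo R=echo -> agree -> echo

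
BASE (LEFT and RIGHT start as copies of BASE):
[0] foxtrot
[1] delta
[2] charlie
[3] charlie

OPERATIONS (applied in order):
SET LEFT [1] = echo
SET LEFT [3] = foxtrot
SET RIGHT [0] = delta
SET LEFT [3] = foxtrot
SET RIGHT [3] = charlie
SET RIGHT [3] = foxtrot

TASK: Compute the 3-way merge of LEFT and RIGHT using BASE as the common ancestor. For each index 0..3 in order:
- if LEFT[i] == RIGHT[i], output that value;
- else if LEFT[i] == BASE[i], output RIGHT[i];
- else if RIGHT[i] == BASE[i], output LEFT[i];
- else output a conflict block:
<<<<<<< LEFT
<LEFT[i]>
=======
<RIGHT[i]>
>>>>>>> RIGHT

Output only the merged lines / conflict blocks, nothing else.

Answer: delta
echo
charlie
foxtrot

Derivation:
Final LEFT:  [foxtrot, echo, charlie, foxtrot]
Final RIGHT: [delta, delta, charlie, foxtrot]
i=0: L=foxtrot=BASE, R=delta -> take RIGHT -> delta
i=1: L=echo, R=delta=BASE -> take LEFT -> echo
i=2: L=charlie R=charlie -> agree -> charlie
i=3: L=foxtrot R=foxtrot -> agree -> foxtrot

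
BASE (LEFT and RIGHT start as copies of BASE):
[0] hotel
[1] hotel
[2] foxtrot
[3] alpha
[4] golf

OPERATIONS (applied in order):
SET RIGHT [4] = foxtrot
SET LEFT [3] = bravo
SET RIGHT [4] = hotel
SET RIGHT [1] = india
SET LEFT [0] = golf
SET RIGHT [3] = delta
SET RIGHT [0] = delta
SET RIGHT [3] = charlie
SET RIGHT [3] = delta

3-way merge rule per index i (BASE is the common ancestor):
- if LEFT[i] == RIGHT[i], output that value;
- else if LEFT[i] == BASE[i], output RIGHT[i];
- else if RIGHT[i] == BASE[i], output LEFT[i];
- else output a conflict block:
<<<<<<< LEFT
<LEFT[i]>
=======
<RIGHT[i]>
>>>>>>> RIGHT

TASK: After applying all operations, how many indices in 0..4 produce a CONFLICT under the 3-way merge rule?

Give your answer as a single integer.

Final LEFT:  [golf, hotel, foxtrot, bravo, golf]
Final RIGHT: [delta, india, foxtrot, delta, hotel]
i=0: BASE=hotel L=golf R=delta all differ -> CONFLICT
i=1: L=hotel=BASE, R=india -> take RIGHT -> india
i=2: L=foxtrot R=foxtrot -> agree -> foxtrot
i=3: BASE=alpha L=bravo R=delta all differ -> CONFLICT
i=4: L=golf=BASE, R=hotel -> take RIGHT -> hotel
Conflict count: 2

Answer: 2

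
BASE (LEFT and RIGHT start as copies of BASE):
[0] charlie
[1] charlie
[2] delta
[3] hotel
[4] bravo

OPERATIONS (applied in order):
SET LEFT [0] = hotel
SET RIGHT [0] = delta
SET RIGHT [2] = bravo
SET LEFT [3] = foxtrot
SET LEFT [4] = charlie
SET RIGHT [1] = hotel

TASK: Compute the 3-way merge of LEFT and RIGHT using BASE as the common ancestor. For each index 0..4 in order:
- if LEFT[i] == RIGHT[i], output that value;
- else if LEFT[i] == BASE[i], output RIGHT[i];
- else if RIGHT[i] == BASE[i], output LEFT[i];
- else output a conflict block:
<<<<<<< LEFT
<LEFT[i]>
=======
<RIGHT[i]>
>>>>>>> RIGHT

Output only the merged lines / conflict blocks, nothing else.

Answer: <<<<<<< LEFT
hotel
=======
delta
>>>>>>> RIGHT
hotel
bravo
foxtrot
charlie

Derivation:
Final LEFT:  [hotel, charlie, delta, foxtrot, charlie]
Final RIGHT: [delta, hotel, bravo, hotel, bravo]
i=0: BASE=charlie L=hotel R=delta all differ -> CONFLICT
i=1: L=charlie=BASE, R=hotel -> take RIGHT -> hotel
i=2: L=delta=BASE, R=bravo -> take RIGHT -> bravo
i=3: L=foxtrot, R=hotel=BASE -> take LEFT -> foxtrot
i=4: L=charlie, R=bravo=BASE -> take LEFT -> charlie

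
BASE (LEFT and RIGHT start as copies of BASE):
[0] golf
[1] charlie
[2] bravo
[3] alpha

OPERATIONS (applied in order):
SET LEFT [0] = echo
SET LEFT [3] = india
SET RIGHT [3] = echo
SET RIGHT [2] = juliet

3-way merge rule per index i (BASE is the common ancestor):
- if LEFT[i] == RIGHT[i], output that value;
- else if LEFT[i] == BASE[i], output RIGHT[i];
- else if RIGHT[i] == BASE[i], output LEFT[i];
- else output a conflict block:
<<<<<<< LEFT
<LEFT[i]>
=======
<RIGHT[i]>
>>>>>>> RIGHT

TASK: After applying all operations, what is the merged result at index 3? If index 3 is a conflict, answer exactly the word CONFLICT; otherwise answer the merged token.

Answer: CONFLICT

Derivation:
Final LEFT:  [echo, charlie, bravo, india]
Final RIGHT: [golf, charlie, juliet, echo]
i=0: L=echo, R=golf=BASE -> take LEFT -> echo
i=1: L=charlie R=charlie -> agree -> charlie
i=2: L=bravo=BASE, R=juliet -> take RIGHT -> juliet
i=3: BASE=alpha L=india R=echo all differ -> CONFLICT
Index 3 -> CONFLICT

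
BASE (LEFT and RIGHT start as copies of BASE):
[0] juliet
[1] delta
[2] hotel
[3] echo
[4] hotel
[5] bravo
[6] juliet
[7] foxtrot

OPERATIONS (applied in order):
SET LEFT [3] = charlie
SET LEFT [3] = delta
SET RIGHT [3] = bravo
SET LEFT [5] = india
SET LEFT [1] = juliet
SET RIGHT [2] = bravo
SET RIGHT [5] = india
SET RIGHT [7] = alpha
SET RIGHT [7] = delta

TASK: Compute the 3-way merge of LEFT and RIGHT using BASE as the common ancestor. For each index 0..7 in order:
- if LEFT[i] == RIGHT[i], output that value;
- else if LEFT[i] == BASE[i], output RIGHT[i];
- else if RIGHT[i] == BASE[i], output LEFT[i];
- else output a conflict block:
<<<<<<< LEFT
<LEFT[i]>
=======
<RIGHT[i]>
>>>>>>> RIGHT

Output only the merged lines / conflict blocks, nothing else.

Final LEFT:  [juliet, juliet, hotel, delta, hotel, india, juliet, foxtrot]
Final RIGHT: [juliet, delta, bravo, bravo, hotel, india, juliet, delta]
i=0: L=juliet R=juliet -> agree -> juliet
i=1: L=juliet, R=delta=BASE -> take LEFT -> juliet
i=2: L=hotel=BASE, R=bravo -> take RIGHT -> bravo
i=3: BASE=echo L=delta R=bravo all differ -> CONFLICT
i=4: L=hotel R=hotel -> agree -> hotel
i=5: L=india R=india -> agree -> india
i=6: L=juliet R=juliet -> agree -> juliet
i=7: L=foxtrot=BASE, R=delta -> take RIGHT -> delta

Answer: juliet
juliet
bravo
<<<<<<< LEFT
delta
=======
bravo
>>>>>>> RIGHT
hotel
india
juliet
delta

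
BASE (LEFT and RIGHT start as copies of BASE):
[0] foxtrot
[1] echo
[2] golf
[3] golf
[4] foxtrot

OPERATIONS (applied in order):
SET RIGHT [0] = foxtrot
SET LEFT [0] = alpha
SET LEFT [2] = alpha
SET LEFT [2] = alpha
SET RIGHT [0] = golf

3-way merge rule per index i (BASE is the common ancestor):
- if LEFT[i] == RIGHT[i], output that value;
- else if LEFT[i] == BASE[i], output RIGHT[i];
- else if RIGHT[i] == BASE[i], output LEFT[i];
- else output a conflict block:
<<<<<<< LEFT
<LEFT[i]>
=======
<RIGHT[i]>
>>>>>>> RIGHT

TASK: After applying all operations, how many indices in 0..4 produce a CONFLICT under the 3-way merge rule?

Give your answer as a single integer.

Final LEFT:  [alpha, echo, alpha, golf, foxtrot]
Final RIGHT: [golf, echo, golf, golf, foxtrot]
i=0: BASE=foxtrot L=alpha R=golf all differ -> CONFLICT
i=1: L=echo R=echo -> agree -> echo
i=2: L=alpha, R=golf=BASE -> take LEFT -> alpha
i=3: L=golf R=golf -> agree -> golf
i=4: L=foxtrot R=foxtrot -> agree -> foxtrot
Conflict count: 1

Answer: 1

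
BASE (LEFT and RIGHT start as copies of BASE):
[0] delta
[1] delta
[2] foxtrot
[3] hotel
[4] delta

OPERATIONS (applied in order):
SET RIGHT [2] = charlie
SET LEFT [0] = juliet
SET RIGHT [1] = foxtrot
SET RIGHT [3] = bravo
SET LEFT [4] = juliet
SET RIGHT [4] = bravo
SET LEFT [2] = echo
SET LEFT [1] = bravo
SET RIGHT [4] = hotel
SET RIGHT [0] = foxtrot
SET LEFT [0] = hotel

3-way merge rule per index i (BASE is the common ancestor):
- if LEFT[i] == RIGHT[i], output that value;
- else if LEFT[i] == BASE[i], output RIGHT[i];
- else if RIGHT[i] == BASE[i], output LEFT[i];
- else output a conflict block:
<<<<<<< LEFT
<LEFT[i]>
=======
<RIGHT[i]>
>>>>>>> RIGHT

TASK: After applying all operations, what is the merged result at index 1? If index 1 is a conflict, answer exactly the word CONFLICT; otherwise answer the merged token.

Final LEFT:  [hotel, bravo, echo, hotel, juliet]
Final RIGHT: [foxtrot, foxtrot, charlie, bravo, hotel]
i=0: BASE=delta L=hotel R=foxtrot all differ -> CONFLICT
i=1: BASE=delta L=bravo R=foxtrot all differ -> CONFLICT
i=2: BASE=foxtrot L=echo R=charlie all differ -> CONFLICT
i=3: L=hotel=BASE, R=bravo -> take RIGHT -> bravo
i=4: BASE=delta L=juliet R=hotel all differ -> CONFLICT
Index 1 -> CONFLICT

Answer: CONFLICT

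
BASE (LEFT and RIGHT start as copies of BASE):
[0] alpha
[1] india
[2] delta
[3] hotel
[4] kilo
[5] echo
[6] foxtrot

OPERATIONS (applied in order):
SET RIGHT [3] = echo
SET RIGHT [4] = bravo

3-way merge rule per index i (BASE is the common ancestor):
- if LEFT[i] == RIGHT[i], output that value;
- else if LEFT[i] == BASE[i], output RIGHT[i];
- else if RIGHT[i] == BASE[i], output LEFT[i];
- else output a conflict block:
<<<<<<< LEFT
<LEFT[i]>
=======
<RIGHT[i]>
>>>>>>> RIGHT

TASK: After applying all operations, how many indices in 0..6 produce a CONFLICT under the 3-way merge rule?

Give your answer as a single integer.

Answer: 0

Derivation:
Final LEFT:  [alpha, india, delta, hotel, kilo, echo, foxtrot]
Final RIGHT: [alpha, india, delta, echo, bravo, echo, foxtrot]
i=0: L=alpha R=alpha -> agree -> alpha
i=1: L=india R=india -> agree -> india
i=2: L=delta R=delta -> agree -> delta
i=3: L=hotel=BASE, R=echo -> take RIGHT -> echo
i=4: L=kilo=BASE, R=bravo -> take RIGHT -> bravo
i=5: L=echo R=echo -> agree -> echo
i=6: L=foxtrot R=foxtrot -> agree -> foxtrot
Conflict count: 0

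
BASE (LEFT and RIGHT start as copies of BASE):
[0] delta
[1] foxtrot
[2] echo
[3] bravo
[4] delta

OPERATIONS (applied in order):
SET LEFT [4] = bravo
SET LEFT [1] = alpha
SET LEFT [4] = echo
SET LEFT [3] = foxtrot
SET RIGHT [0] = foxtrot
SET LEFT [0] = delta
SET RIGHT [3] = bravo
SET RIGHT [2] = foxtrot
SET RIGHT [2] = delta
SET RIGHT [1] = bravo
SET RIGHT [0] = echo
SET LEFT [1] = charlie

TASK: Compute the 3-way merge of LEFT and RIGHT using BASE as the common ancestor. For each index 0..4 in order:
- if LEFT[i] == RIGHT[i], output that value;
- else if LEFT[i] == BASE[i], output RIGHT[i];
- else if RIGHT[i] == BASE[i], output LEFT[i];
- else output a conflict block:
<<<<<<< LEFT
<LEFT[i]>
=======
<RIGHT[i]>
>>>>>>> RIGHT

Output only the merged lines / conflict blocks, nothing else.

Answer: echo
<<<<<<< LEFT
charlie
=======
bravo
>>>>>>> RIGHT
delta
foxtrot
echo

Derivation:
Final LEFT:  [delta, charlie, echo, foxtrot, echo]
Final RIGHT: [echo, bravo, delta, bravo, delta]
i=0: L=delta=BASE, R=echo -> take RIGHT -> echo
i=1: BASE=foxtrot L=charlie R=bravo all differ -> CONFLICT
i=2: L=echo=BASE, R=delta -> take RIGHT -> delta
i=3: L=foxtrot, R=bravo=BASE -> take LEFT -> foxtrot
i=4: L=echo, R=delta=BASE -> take LEFT -> echo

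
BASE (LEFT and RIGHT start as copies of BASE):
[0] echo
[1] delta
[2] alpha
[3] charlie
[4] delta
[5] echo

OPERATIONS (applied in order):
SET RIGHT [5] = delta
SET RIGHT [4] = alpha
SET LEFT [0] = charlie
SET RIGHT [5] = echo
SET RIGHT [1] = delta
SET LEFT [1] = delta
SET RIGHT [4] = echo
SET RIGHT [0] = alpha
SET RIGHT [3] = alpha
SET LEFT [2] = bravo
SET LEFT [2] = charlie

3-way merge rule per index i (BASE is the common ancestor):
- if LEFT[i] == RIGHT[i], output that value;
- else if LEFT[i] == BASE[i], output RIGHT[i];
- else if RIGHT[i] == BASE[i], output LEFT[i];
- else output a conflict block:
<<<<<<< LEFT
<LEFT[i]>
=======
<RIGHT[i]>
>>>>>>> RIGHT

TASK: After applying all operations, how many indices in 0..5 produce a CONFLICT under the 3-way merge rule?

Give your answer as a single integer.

Answer: 1

Derivation:
Final LEFT:  [charlie, delta, charlie, charlie, delta, echo]
Final RIGHT: [alpha, delta, alpha, alpha, echo, echo]
i=0: BASE=echo L=charlie R=alpha all differ -> CONFLICT
i=1: L=delta R=delta -> agree -> delta
i=2: L=charlie, R=alpha=BASE -> take LEFT -> charlie
i=3: L=charlie=BASE, R=alpha -> take RIGHT -> alpha
i=4: L=delta=BASE, R=echo -> take RIGHT -> echo
i=5: L=echo R=echo -> agree -> echo
Conflict count: 1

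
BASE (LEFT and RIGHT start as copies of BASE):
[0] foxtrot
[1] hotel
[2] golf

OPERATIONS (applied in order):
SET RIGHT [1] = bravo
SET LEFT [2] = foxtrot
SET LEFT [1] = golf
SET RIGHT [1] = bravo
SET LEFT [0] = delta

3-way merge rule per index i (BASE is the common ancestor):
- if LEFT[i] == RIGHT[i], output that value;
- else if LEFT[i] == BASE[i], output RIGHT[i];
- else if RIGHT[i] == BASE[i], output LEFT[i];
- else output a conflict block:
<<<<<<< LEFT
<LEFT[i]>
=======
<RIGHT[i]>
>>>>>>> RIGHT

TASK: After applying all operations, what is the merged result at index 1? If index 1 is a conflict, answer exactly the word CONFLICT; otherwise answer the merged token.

Answer: CONFLICT

Derivation:
Final LEFT:  [delta, golf, foxtrot]
Final RIGHT: [foxtrot, bravo, golf]
i=0: L=delta, R=foxtrot=BASE -> take LEFT -> delta
i=1: BASE=hotel L=golf R=bravo all differ -> CONFLICT
i=2: L=foxtrot, R=golf=BASE -> take LEFT -> foxtrot
Index 1 -> CONFLICT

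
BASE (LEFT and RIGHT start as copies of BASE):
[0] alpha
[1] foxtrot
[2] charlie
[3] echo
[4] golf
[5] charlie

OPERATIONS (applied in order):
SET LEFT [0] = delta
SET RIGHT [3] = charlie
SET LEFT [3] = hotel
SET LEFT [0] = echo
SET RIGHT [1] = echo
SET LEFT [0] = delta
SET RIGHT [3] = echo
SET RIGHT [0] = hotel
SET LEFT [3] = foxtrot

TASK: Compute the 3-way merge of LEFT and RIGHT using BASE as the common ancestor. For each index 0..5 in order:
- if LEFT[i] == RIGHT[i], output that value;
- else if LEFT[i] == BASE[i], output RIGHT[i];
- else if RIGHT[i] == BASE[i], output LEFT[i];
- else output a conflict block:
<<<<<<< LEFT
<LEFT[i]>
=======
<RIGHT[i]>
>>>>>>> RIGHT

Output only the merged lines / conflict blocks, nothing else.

Answer: <<<<<<< LEFT
delta
=======
hotel
>>>>>>> RIGHT
echo
charlie
foxtrot
golf
charlie

Derivation:
Final LEFT:  [delta, foxtrot, charlie, foxtrot, golf, charlie]
Final RIGHT: [hotel, echo, charlie, echo, golf, charlie]
i=0: BASE=alpha L=delta R=hotel all differ -> CONFLICT
i=1: L=foxtrot=BASE, R=echo -> take RIGHT -> echo
i=2: L=charlie R=charlie -> agree -> charlie
i=3: L=foxtrot, R=echo=BASE -> take LEFT -> foxtrot
i=4: L=golf R=golf -> agree -> golf
i=5: L=charlie R=charlie -> agree -> charlie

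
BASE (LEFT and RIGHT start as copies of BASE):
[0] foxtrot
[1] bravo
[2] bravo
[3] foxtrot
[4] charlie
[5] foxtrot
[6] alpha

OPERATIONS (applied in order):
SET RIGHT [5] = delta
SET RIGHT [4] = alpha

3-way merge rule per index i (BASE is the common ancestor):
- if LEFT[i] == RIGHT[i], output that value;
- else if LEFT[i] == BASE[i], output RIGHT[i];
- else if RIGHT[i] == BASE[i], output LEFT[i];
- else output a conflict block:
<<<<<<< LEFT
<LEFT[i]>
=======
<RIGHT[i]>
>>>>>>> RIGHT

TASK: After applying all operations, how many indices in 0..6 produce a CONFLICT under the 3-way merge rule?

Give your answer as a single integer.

Final LEFT:  [foxtrot, bravo, bravo, foxtrot, charlie, foxtrot, alpha]
Final RIGHT: [foxtrot, bravo, bravo, foxtrot, alpha, delta, alpha]
i=0: L=foxtrot R=foxtrot -> agree -> foxtrot
i=1: L=bravo R=bravo -> agree -> bravo
i=2: L=bravo R=bravo -> agree -> bravo
i=3: L=foxtrot R=foxtrot -> agree -> foxtrot
i=4: L=charlie=BASE, R=alpha -> take RIGHT -> alpha
i=5: L=foxtrot=BASE, R=delta -> take RIGHT -> delta
i=6: L=alpha R=alpha -> agree -> alpha
Conflict count: 0

Answer: 0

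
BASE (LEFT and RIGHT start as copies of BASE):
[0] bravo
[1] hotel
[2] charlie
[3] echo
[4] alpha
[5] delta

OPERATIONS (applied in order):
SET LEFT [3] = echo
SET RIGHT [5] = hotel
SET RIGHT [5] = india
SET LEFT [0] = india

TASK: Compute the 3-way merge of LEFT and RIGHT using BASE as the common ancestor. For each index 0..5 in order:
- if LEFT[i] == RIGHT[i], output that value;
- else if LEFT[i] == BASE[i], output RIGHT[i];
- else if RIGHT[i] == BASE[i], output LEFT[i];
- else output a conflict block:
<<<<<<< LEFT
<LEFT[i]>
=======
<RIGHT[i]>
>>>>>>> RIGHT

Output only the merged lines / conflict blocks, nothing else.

Final LEFT:  [india, hotel, charlie, echo, alpha, delta]
Final RIGHT: [bravo, hotel, charlie, echo, alpha, india]
i=0: L=india, R=bravo=BASE -> take LEFT -> india
i=1: L=hotel R=hotel -> agree -> hotel
i=2: L=charlie R=charlie -> agree -> charlie
i=3: L=echo R=echo -> agree -> echo
i=4: L=alpha R=alpha -> agree -> alpha
i=5: L=delta=BASE, R=india -> take RIGHT -> india

Answer: india
hotel
charlie
echo
alpha
india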